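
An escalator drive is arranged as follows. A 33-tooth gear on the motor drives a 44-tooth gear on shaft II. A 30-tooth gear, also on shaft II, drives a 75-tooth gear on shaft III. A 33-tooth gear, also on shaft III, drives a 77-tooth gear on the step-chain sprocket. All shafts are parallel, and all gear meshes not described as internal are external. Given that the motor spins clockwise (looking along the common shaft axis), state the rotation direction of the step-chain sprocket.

counterclockwise

the motor → shaft II: external mesh, 1 reversal → CCW.
shaft II → shaft III: external mesh, 1 reversal → CW.
shaft III → the step-chain sprocket: external mesh, 1 reversal → CCW.
3 reversals in total — an odd number — so the step-chain sprocket turns opposite to the motor.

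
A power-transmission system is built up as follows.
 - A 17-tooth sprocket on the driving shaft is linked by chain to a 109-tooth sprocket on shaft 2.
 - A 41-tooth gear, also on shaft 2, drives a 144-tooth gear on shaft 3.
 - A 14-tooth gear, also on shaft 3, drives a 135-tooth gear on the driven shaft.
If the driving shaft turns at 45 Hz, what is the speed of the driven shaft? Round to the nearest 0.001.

0.207 Hz

Chain: ratio = 109/17 = 6.4118, so shaft 2 turns at 45 / 6.4118 = 7.0183 Hz.
Gear mesh: ratio = 144/41 = 3.5122, so shaft 3 turns at 7.0183 / 3.5122 = 1.9983 Hz.
Gear mesh: ratio = 135/14 = 9.6429, so the driven shaft turns at 1.9983 / 9.6429 = 0.20723 Hz.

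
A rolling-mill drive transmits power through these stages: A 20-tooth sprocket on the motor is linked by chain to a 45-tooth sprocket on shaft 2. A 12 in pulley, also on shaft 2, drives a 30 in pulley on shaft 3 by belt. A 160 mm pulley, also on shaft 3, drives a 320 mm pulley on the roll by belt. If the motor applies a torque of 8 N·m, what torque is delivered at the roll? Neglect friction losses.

90 N·m

After the chain (45/20): 8 × 2.25 = 18 N·m
After the belt (30/12): 18 × 2.5 = 45 N·m
After the belt (320/160): 45 × 2 = 90 N·m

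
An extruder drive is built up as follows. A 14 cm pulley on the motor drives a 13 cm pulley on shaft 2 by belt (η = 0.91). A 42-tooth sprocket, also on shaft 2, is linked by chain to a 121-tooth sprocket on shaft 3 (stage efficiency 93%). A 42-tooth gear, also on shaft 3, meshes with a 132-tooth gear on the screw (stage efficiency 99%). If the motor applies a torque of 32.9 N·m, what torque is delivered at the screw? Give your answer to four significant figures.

231.8 N·m

Belt: ratio = 13/14 = 0.92857; torque at shaft 2 = 32.9 × 0.92857 × 0.91 = 27.801 N·m.
Chain: ratio = 121/42 = 2.881; torque at shaft 3 = 27.801 × 2.881 × 0.93 = 74.485 N·m.
Gear mesh: ratio = 132/42 = 3.1429; torque at the screw = 74.485 × 3.1429 × 0.99 = 231.76 N·m.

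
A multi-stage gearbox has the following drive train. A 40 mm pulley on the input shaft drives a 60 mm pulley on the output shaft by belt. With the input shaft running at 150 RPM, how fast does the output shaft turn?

Belt: ratio = 60/40 = 1.5, so the output shaft turns at 150 / 1.5 = 100 RPM.

100 RPM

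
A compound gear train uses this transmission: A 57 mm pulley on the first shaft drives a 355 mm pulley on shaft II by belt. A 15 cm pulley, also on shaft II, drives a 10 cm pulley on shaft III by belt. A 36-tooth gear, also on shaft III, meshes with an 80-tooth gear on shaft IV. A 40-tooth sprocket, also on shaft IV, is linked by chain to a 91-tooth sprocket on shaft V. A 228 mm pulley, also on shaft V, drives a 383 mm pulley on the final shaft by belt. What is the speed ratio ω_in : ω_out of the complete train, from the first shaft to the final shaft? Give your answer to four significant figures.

35.26

Each stage contributes driven/driver: belt 355/57 = 6.2281, belt 10/15 = 0.66667, gear mesh 80/36 = 2.2222, chain 91/40 = 2.275, belt 383/228 = 1.6798.
Overall: 6.2281 × 0.66667 × 2.2222 × 2.275 × 1.6798 = 35.261.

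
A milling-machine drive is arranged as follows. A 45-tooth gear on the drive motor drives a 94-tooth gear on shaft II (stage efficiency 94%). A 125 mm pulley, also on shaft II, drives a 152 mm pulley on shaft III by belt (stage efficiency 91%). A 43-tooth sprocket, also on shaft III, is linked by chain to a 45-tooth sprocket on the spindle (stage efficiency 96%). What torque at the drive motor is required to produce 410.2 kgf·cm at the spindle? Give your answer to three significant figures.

188 kgf·cm

Overall ratio R = 2.0889 × 1.216 × 1.0465 = 2.6582; overall efficiency η = 0.94 × 0.91 × 0.96 = 0.8212.
Input torque = output torque / (R × η) = 410.2 / (2.6582 × 0.8212) = 187.92 kgf·cm.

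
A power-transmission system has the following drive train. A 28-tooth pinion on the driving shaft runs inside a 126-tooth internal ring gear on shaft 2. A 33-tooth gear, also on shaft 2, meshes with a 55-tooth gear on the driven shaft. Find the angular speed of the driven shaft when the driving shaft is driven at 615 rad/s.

the driving shaft → shaft 2 (internal gear, 126/28): 615 ÷ 4.5 = 136.67 rad/s
shaft 2 → the driven shaft (gear mesh, 55/33): 136.67 ÷ 1.6667 = 82 rad/s

82 rad/s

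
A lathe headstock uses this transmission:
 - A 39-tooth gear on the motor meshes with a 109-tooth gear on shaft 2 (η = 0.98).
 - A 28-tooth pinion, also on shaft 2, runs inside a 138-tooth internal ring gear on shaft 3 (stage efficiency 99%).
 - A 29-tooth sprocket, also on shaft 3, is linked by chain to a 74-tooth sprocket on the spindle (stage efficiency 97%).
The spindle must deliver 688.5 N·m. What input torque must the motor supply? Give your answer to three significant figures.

20.8 N·m

Overall ratio R = 2.7949 × 4.9286 × 2.5517 = 35.149; overall efficiency η = 0.98 × 0.99 × 0.97 = 0.9411.
Input torque = output torque / (R × η) = 688.5 / (35.149 × 0.9411) = 20.814 N·m.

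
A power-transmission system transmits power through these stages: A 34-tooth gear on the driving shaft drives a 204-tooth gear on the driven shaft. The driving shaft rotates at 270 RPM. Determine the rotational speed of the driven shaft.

45 RPM

gear mesh 204/34 = 6 → 270/6 = 45 RPM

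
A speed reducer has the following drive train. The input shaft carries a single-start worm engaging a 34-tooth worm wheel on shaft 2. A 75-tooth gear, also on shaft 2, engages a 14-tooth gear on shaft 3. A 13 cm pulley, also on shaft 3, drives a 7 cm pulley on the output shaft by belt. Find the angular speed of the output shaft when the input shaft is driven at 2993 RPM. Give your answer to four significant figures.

875.8 RPM

worm 34/1 = 34 → 2993/34 = 88.029 RPM
gear mesh 14/75 = 0.18667 → 88.029/0.18667 = 471.59 RPM
belt 7/13 = 0.53846 → 471.59/0.53846 = 875.8 RPM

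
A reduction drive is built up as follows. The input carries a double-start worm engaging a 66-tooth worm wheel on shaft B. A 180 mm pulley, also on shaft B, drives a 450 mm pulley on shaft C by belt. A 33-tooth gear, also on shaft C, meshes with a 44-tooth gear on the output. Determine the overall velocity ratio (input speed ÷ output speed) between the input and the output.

Each stage contributes driven/driver: worm 66/2 = 33, belt 450/180 = 2.5, gear mesh 44/33 = 1.3333.
Overall: 33 × 2.5 × 1.3333 = 110.

110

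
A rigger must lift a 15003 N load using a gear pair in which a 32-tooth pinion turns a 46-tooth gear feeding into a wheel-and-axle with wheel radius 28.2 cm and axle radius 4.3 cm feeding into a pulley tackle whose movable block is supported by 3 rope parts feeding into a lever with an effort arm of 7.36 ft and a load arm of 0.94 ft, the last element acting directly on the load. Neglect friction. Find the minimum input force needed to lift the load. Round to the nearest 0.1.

Gear pair MA = 46/32 = 1.4375.
Wheel-and-axle MA = R/r = 28.2/4.3 = 6.5581.
Block-and-tackle MA = number of supporting rope parts = 3.
Lever MA = effort arm / load arm = 7.36/0.94 = 7.8298.
Combined ideal MA = 1.4375 × 6.5581 × 3 × 7.8298 = 221.44.
Effort = load / MA = 15003 / 221.44 = 67.751 N.

67.8 N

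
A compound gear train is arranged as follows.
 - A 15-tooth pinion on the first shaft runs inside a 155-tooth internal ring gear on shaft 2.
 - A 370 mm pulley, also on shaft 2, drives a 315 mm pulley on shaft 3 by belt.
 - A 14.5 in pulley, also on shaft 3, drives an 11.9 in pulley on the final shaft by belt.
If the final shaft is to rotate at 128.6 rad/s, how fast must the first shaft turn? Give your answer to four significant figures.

Overall ratio R = 10.333 × 0.85135 × 0.82069 = 7.2199.
Required input speed = output speed × R = 128.6 × 7.2199 = 928.47 rad/s.

928.5 rad/s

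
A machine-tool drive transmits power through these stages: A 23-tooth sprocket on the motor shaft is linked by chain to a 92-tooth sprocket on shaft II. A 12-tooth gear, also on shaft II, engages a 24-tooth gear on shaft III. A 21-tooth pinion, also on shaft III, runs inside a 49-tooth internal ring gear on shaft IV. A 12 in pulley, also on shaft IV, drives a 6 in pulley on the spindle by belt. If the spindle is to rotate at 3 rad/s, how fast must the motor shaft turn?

Overall ratio R = 4 × 2 × 2.3333 × 0.5 = 9.3333.
Required input speed = output speed × R = 3 × 9.3333 = 28 rad/s.

28 rad/s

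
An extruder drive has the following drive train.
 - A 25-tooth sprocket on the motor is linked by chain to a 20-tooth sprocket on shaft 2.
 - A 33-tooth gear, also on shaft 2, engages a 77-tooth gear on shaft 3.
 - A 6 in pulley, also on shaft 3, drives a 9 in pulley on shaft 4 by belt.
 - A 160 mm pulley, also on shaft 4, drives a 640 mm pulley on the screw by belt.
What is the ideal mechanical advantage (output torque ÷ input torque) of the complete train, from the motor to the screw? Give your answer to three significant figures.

11.2

Each stage contributes driven/driver: chain 20/25 = 0.8, gear mesh 77/33 = 2.3333, belt 9/6 = 1.5, belt 640/160 = 4.
Overall: 0.8 × 2.3333 × 1.5 × 4 = 11.2.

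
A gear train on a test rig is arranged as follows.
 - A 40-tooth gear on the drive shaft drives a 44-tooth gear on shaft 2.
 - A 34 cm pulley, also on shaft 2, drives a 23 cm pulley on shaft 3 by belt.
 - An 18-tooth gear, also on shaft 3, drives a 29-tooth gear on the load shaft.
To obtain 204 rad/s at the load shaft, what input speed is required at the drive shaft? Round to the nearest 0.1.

244.6 rad/s

Overall ratio R = 1.1 × 0.67647 × 1.6111 = 1.1989.
Required input speed = output speed × R = 204 × 1.1989 = 244.57 rad/s.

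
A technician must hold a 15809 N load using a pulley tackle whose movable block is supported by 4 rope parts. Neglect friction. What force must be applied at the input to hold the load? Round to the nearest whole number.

Block-and-tackle MA = number of supporting rope parts = 4.
Effort = load / MA = 15809 / 4 = 3952.2 N.

3952 N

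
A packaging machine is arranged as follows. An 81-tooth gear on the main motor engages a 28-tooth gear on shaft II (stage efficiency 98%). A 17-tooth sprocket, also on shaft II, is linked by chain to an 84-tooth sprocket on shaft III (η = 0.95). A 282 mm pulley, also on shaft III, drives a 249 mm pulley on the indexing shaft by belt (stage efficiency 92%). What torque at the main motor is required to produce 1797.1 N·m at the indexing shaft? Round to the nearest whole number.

1391 N·m

Overall ratio R = 0.34568 × 4.9412 × 0.88298 = 1.5082; overall efficiency η = 0.98 × 0.95 × 0.92 = 0.8565.
Input torque = output torque / (R × η) = 1797.1 / (1.5082 × 0.8565) = 1391.2 N·m.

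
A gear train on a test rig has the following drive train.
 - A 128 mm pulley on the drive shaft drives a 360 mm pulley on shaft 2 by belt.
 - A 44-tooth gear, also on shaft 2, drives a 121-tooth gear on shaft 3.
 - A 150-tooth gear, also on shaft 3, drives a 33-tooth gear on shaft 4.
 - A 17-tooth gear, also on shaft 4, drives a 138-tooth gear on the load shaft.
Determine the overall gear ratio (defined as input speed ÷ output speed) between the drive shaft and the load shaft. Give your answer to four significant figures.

Each stage contributes driven/driver: belt 360/128 = 2.8125, gear mesh 121/44 = 2.75, gear mesh 33/150 = 0.22, gear mesh 138/17 = 8.1176.
Overall: 2.8125 × 2.75 × 0.22 × 8.1176 = 13.813.

13.81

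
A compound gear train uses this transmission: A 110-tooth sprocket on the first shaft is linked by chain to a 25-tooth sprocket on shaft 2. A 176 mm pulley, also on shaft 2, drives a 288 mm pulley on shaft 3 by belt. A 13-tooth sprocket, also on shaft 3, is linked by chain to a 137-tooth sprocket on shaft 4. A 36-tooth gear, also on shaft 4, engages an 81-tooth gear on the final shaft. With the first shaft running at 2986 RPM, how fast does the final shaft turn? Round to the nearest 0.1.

338.6 RPM

the first shaft → shaft 2 (chain, 25/110): 2986 ÷ 0.22727 = 13138 RPM
shaft 2 → shaft 3 (belt, 288/176): 13138 ÷ 1.6364 = 8029 RPM
shaft 3 → shaft 4 (chain, 137/13): 8029 ÷ 10.538 = 761.88 RPM
shaft 4 → the final shaft (gear mesh, 81/36): 761.88 ÷ 2.25 = 338.61 RPM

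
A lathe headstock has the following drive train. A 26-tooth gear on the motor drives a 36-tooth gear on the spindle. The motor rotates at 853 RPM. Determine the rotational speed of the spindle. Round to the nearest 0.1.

616.1 RPM

Gear mesh: ratio = 36/26 = 1.3846, so the spindle turns at 853 / 1.3846 = 616.06 RPM.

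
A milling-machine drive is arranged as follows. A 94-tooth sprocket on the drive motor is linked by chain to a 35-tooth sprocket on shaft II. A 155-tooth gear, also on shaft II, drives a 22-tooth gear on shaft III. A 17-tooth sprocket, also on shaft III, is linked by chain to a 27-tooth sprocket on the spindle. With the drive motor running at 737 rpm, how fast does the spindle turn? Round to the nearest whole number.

8781 rpm

the drive motor → shaft II (chain, 35/94): 737 ÷ 0.37234 = 1979.4 rpm
shaft II → shaft III (gear mesh, 22/155): 1979.4 ÷ 0.14194 = 13946 rpm
shaft III → the spindle (chain, 27/17): 13946 ÷ 1.5882 = 8780.5 rpm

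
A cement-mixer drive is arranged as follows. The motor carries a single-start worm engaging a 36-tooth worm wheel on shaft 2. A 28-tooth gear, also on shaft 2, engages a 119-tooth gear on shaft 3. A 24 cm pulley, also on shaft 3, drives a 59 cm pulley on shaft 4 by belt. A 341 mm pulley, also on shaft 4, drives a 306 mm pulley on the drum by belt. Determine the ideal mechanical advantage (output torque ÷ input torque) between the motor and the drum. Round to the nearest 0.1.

337.5

Each stage contributes driven/driver: worm 36/1 = 36, gear mesh 119/28 = 4.25, belt 59/24 = 2.4583, belt 306/341 = 0.89736.
Overall: 36 × 4.25 × 2.4583 × 0.89736 = 337.52.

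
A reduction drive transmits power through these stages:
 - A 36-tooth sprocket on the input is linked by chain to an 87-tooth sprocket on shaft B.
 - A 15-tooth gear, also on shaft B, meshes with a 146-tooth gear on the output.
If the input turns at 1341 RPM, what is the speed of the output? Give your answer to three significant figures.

57.0 RPM

chain 87/36 = 2.4167 → 1341/2.4167 = 554.9 RPM
gear mesh 146/15 = 9.7333 → 554.9/9.7333 = 57.01 RPM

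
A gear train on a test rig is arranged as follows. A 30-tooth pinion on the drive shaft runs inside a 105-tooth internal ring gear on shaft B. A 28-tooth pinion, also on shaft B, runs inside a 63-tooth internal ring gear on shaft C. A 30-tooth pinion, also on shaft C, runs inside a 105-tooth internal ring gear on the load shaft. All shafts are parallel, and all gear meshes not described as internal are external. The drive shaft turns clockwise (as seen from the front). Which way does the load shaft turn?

the drive shaft → shaft B: internal mesh, same direction → CW.
shaft B → shaft C: internal mesh, same direction → CW.
shaft C → the load shaft: internal mesh, same direction → CW.
0 reversals in total — an even number — so the load shaft turns the same way as the drive shaft.

clockwise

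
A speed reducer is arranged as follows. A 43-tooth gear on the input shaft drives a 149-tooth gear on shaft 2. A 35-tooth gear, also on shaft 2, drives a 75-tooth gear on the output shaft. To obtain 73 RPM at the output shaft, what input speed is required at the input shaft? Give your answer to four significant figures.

542.0 RPM

Overall ratio R = 3.4651 × 2.1429 = 7.4252.
Required input speed = output speed × R = 73 × 7.4252 = 542.04 RPM.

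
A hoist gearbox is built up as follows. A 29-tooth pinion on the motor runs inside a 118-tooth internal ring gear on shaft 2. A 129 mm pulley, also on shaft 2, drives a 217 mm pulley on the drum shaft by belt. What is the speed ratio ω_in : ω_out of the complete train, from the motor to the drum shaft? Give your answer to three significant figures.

Each stage contributes driven/driver: internal gear 118/29 = 4.069, belt 217/129 = 1.6822.
Overall: 4.069 × 1.6822 = 6.8447.

6.84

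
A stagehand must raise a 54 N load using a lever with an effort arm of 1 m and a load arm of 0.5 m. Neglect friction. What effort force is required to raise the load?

27 N

Lever MA = effort arm / load arm = 1/0.5 = 2.
Effort = load / MA = 54 / 2 = 27 N.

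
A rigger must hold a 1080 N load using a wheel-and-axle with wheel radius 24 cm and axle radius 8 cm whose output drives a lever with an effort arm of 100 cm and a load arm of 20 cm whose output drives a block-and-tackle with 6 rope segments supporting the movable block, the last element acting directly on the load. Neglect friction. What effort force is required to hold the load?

Wheel-and-axle MA = R/r = 24/8 = 3.
Lever MA = effort arm / load arm = 100/20 = 5.
Block-and-tackle MA = number of supporting rope parts = 6.
Combined ideal MA = 3 × 5 × 6 = 90.
Effort = load / MA = 1080 / 90 = 12 N.

12 N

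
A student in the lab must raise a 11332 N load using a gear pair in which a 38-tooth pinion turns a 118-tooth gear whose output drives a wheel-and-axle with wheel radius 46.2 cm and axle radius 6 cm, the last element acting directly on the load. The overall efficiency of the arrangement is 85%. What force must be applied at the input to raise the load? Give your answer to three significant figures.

558 N

Gear pair MA = 118/38 = 3.1053.
Wheel-and-axle MA = R/r = 46.2/6 = 7.7.
Combined ideal MA = 3.1053 × 7.7 = 23.911.
Actual MA = 23.911 × 0.85 = 20.324.
Effort = load / actual MA = 11332 / 20.324 = 557.57 N.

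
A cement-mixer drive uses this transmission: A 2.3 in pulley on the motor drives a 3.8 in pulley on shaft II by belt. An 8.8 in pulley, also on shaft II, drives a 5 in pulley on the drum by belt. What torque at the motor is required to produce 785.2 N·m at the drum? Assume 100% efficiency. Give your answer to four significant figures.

Overall ratio R = 1.6522 × 0.56818 = 0.93874.
Input torque = output torque / R = 785.2 / 0.93874 = 836.44 N·m.

836.4 N·m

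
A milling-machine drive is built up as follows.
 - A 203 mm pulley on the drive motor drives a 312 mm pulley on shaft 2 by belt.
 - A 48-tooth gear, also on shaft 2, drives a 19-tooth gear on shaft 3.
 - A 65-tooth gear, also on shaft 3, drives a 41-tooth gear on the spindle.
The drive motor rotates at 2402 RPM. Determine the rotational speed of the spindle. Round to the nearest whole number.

Belt: ratio = 312/203 = 1.5369, so shaft 2 turns at 2402 / 1.5369 = 1562.8 RPM.
Gear mesh: ratio = 19/48 = 0.39583, so shaft 3 turns at 1562.8 / 0.39583 = 3948.2 RPM.
Gear mesh: ratio = 41/65 = 0.63077, so the spindle turns at 3948.2 / 0.63077 = 6259.4 RPM.

6259 RPM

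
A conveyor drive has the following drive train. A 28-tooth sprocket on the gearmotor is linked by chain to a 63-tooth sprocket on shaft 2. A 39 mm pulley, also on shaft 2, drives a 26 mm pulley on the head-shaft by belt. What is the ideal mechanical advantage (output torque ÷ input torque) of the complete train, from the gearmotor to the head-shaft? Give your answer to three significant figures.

1.50

Each stage contributes driven/driver: chain 63/28 = 2.25, belt 26/39 = 0.66667.
Overall: 2.25 × 0.66667 = 1.5.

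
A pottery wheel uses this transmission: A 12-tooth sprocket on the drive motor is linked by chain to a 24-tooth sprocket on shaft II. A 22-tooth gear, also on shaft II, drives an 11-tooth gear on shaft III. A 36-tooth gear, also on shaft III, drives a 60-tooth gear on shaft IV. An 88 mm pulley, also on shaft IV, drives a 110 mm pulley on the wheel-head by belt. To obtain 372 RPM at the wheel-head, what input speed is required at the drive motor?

Overall ratio R = 2 × 0.5 × 1.6667 × 1.25 = 2.0833.
Required input speed = output speed × R = 372 × 2.0833 = 775 RPM.

775 RPM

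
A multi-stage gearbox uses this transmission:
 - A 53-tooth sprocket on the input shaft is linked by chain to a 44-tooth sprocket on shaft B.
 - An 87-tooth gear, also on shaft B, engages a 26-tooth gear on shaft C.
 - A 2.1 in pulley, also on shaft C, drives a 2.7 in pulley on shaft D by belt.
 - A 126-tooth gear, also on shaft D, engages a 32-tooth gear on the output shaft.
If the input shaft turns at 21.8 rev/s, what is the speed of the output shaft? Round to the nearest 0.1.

269.1 rev/s

chain 44/53 = 0.83019 → 21.8/0.83019 = 26.259 rev/s
gear mesh 26/87 = 0.29885 → 26.259/0.29885 = 87.867 rev/s
belt 2.7/2.1 = 1.2857 → 87.867/1.2857 = 68.341 rev/s
gear mesh 32/126 = 0.25397 → 68.341/0.25397 = 269.09 rev/s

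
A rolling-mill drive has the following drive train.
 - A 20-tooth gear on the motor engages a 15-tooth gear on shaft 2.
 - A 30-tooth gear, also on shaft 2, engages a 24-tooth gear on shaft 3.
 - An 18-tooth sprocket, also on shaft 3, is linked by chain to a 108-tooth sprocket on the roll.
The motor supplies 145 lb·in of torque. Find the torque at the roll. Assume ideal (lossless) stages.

After the gear mesh (15/20): 145 × 0.75 = 108.75 lb·in
After the gear mesh (24/30): 108.75 × 0.8 = 87 lb·in
After the chain (108/18): 87 × 6 = 522 lb·in

522 lb·in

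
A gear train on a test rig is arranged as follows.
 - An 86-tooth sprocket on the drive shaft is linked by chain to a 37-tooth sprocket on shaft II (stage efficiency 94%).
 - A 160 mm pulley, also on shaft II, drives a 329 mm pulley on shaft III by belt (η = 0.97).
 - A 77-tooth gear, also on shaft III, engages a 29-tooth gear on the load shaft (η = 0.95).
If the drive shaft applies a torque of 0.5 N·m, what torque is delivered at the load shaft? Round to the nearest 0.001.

0.144 N·m

chain 37/86 = 0.43023 → τ = 0.5·0.43023·0.94 = 0.20221 N·m
belt 329/160 = 2.0562 → τ = 0.20221·2.0562·0.97 = 0.40332 N·m
gear mesh 29/77 = 0.37662 → τ = 0.40332·0.37662·0.95 = 0.1443 N·m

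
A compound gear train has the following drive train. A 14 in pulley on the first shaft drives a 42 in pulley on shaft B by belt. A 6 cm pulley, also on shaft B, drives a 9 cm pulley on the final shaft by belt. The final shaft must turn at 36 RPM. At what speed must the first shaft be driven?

162 RPM

Overall ratio R = 3 × 1.5 = 4.5.
Required input speed = output speed × R = 36 × 4.5 = 162 RPM.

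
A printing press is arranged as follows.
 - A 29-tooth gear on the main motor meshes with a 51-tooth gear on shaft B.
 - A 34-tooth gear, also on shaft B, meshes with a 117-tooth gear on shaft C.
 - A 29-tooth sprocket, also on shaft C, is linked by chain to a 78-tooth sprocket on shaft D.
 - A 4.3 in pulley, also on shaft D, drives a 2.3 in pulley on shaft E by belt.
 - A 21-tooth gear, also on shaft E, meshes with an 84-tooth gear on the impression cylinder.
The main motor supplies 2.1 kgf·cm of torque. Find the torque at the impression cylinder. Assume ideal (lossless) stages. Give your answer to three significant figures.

After the gear mesh (51/29): 2.1 × 1.7586 = 3.6931 kgf·cm
After the gear mesh (117/34): 3.6931 × 3.4412 = 12.709 kgf·cm
After the chain (78/29): 12.709 × 2.6897 = 34.182 kgf·cm
After the belt (2.3/4.3): 34.182 × 0.53488 = 18.283 kgf·cm
After the gear mesh (84/21): 18.283 × 4 = 73.133 kgf·cm

73.1 kgf·cm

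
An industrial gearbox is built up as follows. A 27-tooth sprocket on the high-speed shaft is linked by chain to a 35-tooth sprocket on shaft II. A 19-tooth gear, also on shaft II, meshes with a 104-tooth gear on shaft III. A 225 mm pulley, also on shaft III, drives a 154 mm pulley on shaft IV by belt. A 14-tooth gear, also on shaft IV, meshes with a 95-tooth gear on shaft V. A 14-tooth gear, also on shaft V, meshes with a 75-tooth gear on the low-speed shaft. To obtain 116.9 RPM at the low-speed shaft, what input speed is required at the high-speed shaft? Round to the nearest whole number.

Overall ratio R = 1.2963 × 5.4737 × 0.68444 × 6.7857 × 5.3571 = 176.54.
Required input speed = output speed × R = 116.9 × 176.54 = 20638 RPM.

20638 RPM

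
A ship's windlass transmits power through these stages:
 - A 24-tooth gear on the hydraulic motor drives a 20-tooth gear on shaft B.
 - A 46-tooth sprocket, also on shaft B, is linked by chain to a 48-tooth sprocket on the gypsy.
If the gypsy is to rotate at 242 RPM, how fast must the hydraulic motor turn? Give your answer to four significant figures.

210.4 RPM

Overall ratio R = 0.83333 × 1.0435 = 0.86957.
Required input speed = output speed × R = 242 × 0.86957 = 210.43 RPM.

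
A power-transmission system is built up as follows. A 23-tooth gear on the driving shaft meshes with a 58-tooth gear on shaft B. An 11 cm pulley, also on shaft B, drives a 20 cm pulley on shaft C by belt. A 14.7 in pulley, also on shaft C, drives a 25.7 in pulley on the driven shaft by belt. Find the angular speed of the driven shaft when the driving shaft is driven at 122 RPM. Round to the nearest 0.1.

15.2 RPM

Gear mesh: ratio = 58/23 = 2.5217, so shaft B turns at 122 / 2.5217 = 48.379 RPM.
Belt: ratio = 20/11 = 1.8182, so shaft C turns at 48.379 / 1.8182 = 26.609 RPM.
Belt: ratio = 25.7/14.7 = 1.7483, so the driven shaft turns at 26.609 / 1.7483 = 15.22 RPM.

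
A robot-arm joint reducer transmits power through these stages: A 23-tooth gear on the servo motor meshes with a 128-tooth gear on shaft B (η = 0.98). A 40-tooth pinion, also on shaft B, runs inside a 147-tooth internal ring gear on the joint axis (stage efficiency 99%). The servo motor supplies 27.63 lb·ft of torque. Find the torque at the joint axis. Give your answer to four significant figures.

548.3 lb·ft

Gear mesh: ratio = 128/23 = 5.5652; torque at shaft B = 27.63 × 5.5652 × 0.98 = 150.69 lb·ft.
Internal gear: ratio = 147/40 = 3.675; torque at the joint axis = 150.69 × 3.675 × 0.99 = 548.25 lb·ft.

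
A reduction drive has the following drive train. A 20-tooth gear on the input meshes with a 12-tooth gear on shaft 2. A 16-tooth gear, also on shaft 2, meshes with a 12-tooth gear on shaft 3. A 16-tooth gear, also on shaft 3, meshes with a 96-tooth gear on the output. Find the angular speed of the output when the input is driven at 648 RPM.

Gear mesh: ratio = 12/20 = 0.6, so shaft 2 turns at 648 / 0.6 = 1080 RPM.
Gear mesh: ratio = 12/16 = 0.75, so shaft 3 turns at 1080 / 0.75 = 1440 RPM.
Gear mesh: ratio = 96/16 = 6, so the output turns at 1440 / 6 = 240 RPM.

240 RPM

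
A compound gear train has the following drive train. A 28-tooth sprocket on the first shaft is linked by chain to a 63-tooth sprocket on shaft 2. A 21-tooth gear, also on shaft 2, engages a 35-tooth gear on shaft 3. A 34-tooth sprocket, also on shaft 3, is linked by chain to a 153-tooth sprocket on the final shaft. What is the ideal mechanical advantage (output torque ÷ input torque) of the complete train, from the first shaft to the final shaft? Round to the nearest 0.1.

Each stage contributes driven/driver: chain 63/28 = 2.25, gear mesh 35/21 = 1.6667, chain 153/34 = 4.5.
Overall: 2.25 × 1.6667 × 4.5 = 16.875.

16.9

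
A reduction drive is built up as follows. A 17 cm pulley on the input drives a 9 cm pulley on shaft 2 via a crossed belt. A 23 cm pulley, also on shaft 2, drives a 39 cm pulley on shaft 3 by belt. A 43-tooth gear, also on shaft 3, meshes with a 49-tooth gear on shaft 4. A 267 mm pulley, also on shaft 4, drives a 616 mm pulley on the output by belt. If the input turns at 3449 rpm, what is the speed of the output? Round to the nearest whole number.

1461 rpm

belt 9/17 = 0.52941 → 3449/0.52941 = 6514.8 rpm
belt 39/23 = 1.6957 → 6514.8/1.6957 = 3842 rpm
gear mesh 49/43 = 1.1395 → 3842/1.1395 = 3371.6 rpm
belt 616/267 = 2.3071 → 3371.6/2.3071 = 1461.4 rpm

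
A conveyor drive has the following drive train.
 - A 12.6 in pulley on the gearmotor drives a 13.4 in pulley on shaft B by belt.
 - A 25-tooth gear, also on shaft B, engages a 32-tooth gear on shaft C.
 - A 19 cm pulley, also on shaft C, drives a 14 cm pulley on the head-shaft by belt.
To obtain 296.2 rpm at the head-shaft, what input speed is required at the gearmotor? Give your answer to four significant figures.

Overall ratio R = 1.0635 × 1.28 × 0.73684 = 1.003.
Required input speed = output speed × R = 296.2 × 1.003 = 297.1 rpm.

297.1 rpm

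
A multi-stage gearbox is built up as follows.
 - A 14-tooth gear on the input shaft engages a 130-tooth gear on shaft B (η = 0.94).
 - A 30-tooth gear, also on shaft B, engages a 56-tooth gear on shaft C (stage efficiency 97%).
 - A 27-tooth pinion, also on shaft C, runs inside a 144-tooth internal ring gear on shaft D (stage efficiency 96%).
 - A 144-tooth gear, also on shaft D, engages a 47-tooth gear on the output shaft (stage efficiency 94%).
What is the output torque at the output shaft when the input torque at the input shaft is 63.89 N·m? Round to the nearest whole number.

gear mesh 130/14 = 9.2857 → τ = 63.89·9.2857·0.94 = 557.67 N·m
gear mesh 56/30 = 1.8667 → τ = 557.67·1.8667·0.97 = 1009.8 N·m
internal gear 144/27 = 5.3333 → τ = 1009.8·5.3333·0.96 = 5169.9 N·m
gear mesh 47/144 = 0.32639 → τ = 5169.9·0.32639·0.94 = 1586.2 N·m

1586 N·m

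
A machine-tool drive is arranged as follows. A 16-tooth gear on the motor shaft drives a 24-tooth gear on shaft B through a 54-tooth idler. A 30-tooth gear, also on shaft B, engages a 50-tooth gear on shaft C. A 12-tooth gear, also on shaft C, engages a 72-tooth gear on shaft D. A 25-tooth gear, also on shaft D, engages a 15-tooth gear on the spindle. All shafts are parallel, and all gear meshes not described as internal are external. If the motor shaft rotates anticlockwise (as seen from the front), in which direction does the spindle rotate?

the motor shaft → shaft B: driver → idler → driven is 2 external meshes, 2 reversals → CCW.
shaft B → shaft C: external mesh, 1 reversal → CW.
shaft C → shaft D: external mesh, 1 reversal → CCW.
shaft D → the spindle: external mesh, 1 reversal → CW.
5 reversals in total — an odd number — so the spindle turns opposite to the motor shaft.

clockwise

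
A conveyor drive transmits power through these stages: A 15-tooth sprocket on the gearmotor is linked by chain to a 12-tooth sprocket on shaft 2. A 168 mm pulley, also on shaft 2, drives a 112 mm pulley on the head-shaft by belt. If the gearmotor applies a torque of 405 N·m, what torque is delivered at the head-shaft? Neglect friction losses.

chain 12/15 = 0.8 → τ = 405·0.8 = 324 N·m
belt 112/168 = 0.66667 → τ = 324·0.66667 = 216 N·m

216 N·m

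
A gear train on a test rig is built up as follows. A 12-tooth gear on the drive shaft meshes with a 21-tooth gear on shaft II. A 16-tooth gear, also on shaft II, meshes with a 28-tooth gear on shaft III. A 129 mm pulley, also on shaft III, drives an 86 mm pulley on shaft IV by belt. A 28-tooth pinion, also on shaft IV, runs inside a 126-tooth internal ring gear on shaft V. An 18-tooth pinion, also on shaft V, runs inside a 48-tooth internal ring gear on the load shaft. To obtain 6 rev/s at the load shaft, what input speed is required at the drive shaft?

147 rev/s

Overall ratio R = 1.75 × 1.75 × 0.66667 × 4.5 × 2.6667 = 24.5.
Required input speed = output speed × R = 6 × 24.5 = 147 rev/s.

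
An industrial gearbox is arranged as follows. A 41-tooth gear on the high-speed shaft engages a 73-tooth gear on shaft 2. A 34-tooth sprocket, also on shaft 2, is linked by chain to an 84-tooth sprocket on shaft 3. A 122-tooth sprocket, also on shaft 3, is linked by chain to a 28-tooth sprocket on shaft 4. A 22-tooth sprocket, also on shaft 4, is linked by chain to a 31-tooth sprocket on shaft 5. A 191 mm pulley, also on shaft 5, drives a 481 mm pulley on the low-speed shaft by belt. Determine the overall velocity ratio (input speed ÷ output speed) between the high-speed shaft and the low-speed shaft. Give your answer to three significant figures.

Each stage contributes driven/driver: gear mesh 73/41 = 1.7805, chain 84/34 = 2.4706, chain 28/122 = 0.22951, chain 31/22 = 1.4091, belt 481/191 = 2.5183.
Overall: 1.7805 × 2.4706 × 0.22951 × 1.4091 × 2.5183 = 3.5825.

3.58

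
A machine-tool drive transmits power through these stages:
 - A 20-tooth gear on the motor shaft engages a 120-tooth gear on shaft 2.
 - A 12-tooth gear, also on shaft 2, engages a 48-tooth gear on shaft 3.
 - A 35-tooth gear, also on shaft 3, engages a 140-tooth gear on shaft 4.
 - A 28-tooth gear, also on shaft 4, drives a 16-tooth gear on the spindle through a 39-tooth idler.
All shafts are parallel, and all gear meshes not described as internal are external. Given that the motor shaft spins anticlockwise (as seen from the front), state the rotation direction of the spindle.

the motor shaft → shaft 2: external mesh, 1 reversal → CW.
shaft 2 → shaft 3: external mesh, 1 reversal → CCW.
shaft 3 → shaft 4: external mesh, 1 reversal → CW.
shaft 4 → the spindle: driver → idler → driven is 2 external meshes, 2 reversals → CW.
5 reversals in total — an odd number — so the spindle turns opposite to the motor shaft.

clockwise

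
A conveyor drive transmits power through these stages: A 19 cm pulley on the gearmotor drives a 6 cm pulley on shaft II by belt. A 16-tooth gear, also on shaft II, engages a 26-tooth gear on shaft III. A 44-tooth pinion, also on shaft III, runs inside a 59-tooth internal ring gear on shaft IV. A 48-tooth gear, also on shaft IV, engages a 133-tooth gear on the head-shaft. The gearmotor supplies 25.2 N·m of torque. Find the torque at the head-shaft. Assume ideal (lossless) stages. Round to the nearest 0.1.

48.0 N·m

belt 6/19 = 0.31579 → τ = 25.2·0.31579 = 7.9579 N·m
gear mesh 26/16 = 1.625 → τ = 7.9579·1.625 = 12.932 N·m
internal gear 59/44 = 1.3409 → τ = 12.932·1.3409 = 17.34 N·m
gear mesh 133/48 = 2.7708 → τ = 17.34·2.7708 = 48.046 N·m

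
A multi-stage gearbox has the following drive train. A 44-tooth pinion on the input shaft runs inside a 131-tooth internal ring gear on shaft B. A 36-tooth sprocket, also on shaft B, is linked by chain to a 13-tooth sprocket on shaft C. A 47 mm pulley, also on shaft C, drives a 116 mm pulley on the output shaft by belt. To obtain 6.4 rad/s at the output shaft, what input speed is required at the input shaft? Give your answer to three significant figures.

Overall ratio R = 2.9773 × 0.36111 × 2.4681 = 2.6535.
Required input speed = output speed × R = 6.4 × 2.6535 = 16.982 rad/s.

17.0 rad/s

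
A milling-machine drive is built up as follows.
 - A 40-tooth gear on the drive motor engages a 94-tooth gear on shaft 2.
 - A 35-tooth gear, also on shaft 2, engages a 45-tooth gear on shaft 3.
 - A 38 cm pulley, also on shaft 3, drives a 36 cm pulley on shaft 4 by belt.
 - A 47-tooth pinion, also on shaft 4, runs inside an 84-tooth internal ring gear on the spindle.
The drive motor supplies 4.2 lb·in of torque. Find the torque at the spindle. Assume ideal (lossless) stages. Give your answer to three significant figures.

21.5 lb·in

After the gear mesh (94/40): 4.2 × 2.35 = 9.87 lb·in
After the gear mesh (45/35): 9.87 × 1.2857 = 12.69 lb·in
After the belt (36/38): 12.69 × 0.94737 = 12.022 lb·in
After the internal gear (84/47): 12.022 × 1.7872 = 21.486 lb·in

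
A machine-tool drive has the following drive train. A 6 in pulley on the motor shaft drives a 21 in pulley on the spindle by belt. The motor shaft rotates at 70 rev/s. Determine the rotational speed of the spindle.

the motor shaft → the spindle (belt, 21/6): 70 ÷ 3.5 = 20 rev/s

20 rev/s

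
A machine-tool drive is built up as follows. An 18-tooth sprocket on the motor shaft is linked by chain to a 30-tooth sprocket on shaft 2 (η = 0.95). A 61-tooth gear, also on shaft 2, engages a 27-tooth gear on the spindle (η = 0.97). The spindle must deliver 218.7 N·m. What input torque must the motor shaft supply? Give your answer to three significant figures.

322 N·m

Overall ratio R = 1.6667 × 0.44262 = 0.7377; overall efficiency η = 0.95 × 0.97 = 0.9215.
Input torque = output torque / (R × η) = 218.7 / (0.7377 × 0.9215) = 321.71 N·m.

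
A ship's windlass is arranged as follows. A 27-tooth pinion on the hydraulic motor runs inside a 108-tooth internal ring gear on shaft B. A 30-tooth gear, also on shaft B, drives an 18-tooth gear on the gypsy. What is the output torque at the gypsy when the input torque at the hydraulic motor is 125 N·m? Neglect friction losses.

300 N·m

internal gear 108/27 = 4 → τ = 125·4 = 500 N·m
gear mesh 18/30 = 0.6 → τ = 500·0.6 = 300 N·m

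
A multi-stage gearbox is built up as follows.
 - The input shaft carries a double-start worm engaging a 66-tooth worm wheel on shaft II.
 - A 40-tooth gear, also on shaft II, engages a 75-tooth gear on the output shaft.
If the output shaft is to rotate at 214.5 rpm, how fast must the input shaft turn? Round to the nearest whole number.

13272 rpm

Overall ratio R = 33 × 1.875 = 61.875.
Required input speed = output speed × R = 214.5 × 61.875 = 13272 rpm.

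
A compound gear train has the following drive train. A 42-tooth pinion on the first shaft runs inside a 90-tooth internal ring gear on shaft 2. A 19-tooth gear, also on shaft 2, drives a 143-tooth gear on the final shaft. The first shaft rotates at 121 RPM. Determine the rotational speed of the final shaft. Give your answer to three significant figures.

7.50 RPM

the first shaft → shaft 2 (internal gear, 90/42): 121 ÷ 2.1429 = 56.467 RPM
shaft 2 → the final shaft (gear mesh, 143/19): 56.467 ÷ 7.5263 = 7.5026 RPM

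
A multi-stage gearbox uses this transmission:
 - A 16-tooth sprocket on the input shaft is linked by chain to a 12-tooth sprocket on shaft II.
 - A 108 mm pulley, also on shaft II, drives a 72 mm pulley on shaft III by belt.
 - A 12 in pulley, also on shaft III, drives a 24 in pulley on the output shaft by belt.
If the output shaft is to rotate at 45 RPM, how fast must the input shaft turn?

Overall ratio R = 0.75 × 0.66667 × 2 = 1.
Required input speed = output speed × R = 45 × 1 = 45 RPM.

45 RPM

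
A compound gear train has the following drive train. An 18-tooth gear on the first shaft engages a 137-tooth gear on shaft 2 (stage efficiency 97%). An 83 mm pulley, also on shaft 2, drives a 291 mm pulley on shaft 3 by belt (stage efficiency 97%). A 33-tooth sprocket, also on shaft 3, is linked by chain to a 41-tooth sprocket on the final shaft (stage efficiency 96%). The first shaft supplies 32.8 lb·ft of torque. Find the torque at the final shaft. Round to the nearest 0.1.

gear mesh 137/18 = 7.6111 → τ = 32.8·7.6111·0.97 = 242.16 lb·ft
belt 291/83 = 3.506 → τ = 242.16·3.506·0.97 = 823.53 lb·ft
chain 41/33 = 1.2424 → τ = 823.53·1.2424·0.96 = 982.25 lb·ft

982.2 lb·ft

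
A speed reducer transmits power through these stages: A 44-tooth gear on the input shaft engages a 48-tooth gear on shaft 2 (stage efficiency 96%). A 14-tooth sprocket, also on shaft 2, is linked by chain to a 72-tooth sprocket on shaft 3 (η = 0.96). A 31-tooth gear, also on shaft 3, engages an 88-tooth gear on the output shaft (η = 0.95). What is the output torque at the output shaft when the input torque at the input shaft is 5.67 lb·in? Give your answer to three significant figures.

79.1 lb·in

Gear mesh: ratio = 48/44 = 1.0909; torque at shaft 2 = 5.67 × 1.0909 × 0.96 = 5.938 lb·in.
Chain: ratio = 72/14 = 5.1429; torque at shaft 3 = 5.938 × 5.1429 × 0.96 = 29.317 lb·in.
Gear mesh: ratio = 88/31 = 2.8387; torque at the output shaft = 29.317 × 2.8387 × 0.95 = 79.061 lb·in.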